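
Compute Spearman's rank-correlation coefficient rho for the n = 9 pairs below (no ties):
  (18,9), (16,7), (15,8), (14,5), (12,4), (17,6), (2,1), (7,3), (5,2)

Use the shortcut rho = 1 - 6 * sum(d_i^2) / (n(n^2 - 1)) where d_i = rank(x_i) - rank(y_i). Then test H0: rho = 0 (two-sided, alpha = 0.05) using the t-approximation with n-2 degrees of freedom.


Step 1: Rank x and y separately (midranks; no ties here).
rank(x): 18->9, 16->7, 15->6, 14->5, 12->4, 17->8, 2->1, 7->3, 5->2
rank(y): 9->9, 7->7, 8->8, 5->5, 4->4, 6->6, 1->1, 3->3, 2->2
Step 2: d_i = R_x(i) - R_y(i); compute d_i^2.
  (9-9)^2=0, (7-7)^2=0, (6-8)^2=4, (5-5)^2=0, (4-4)^2=0, (8-6)^2=4, (1-1)^2=0, (3-3)^2=0, (2-2)^2=0
sum(d^2) = 8.
Step 3: rho = 1 - 6*8 / (9*(9^2 - 1)) = 1 - 48/720 = 0.933333.
Step 4: Under H0, t = rho * sqrt((n-2)/(1-rho^2)) = 6.8783 ~ t(7).
Step 5: Two-sided p-value from the t-distribution with 7 df = 0.000236.
Step 6: alpha = 0.05. reject H0.

rho = 0.9333, p = 0.000236, reject H0 at alpha = 0.05.


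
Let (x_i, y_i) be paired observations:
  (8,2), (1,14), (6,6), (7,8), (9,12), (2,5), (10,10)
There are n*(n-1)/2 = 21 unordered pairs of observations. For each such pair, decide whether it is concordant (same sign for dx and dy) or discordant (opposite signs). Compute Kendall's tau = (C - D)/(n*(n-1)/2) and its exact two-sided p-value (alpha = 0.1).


Step 1: Enumerate the 21 unordered pairs (i,j) with i<j and classify each by sign(x_j-x_i) * sign(y_j-y_i).
  (1,2):dx=-7,dy=+12->D; (1,3):dx=-2,dy=+4->D; (1,4):dx=-1,dy=+6->D; (1,5):dx=+1,dy=+10->C
  (1,6):dx=-6,dy=+3->D; (1,7):dx=+2,dy=+8->C; (2,3):dx=+5,dy=-8->D; (2,4):dx=+6,dy=-6->D
  (2,5):dx=+8,dy=-2->D; (2,6):dx=+1,dy=-9->D; (2,7):dx=+9,dy=-4->D; (3,4):dx=+1,dy=+2->C
  (3,5):dx=+3,dy=+6->C; (3,6):dx=-4,dy=-1->C; (3,7):dx=+4,dy=+4->C; (4,5):dx=+2,dy=+4->C
  (4,6):dx=-5,dy=-3->C; (4,7):dx=+3,dy=+2->C; (5,6):dx=-7,dy=-7->C; (5,7):dx=+1,dy=-2->D
  (6,7):dx=+8,dy=+5->C
Step 2: C = 11, D = 10, total pairs = 21.
Step 3: tau = (C - D)/(n(n-1)/2) = (11 - 10)/21 = 0.047619.
Step 4: Exact two-sided p-value (enumerate n! = 5040 permutations of y under H0): p = 1.000000.
Step 5: alpha = 0.1. fail to reject H0.

tau_b = 0.0476 (C=11, D=10), p = 1.000000, fail to reject H0.


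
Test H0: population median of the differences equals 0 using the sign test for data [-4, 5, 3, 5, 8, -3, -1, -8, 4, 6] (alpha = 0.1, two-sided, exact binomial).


Step 1: Discard zero differences. Original n = 10; n_eff = number of nonzero differences = 10.
Nonzero differences (with sign): -4, +5, +3, +5, +8, -3, -1, -8, +4, +6
Step 2: Count signs: positive = 6, negative = 4.
Step 3: Under H0: P(positive) = 0.5, so the number of positives S ~ Bin(10, 0.5).
Step 4: Two-sided exact p-value = sum of Bin(10,0.5) probabilities at or below the observed probability = 0.753906.
Step 5: alpha = 0.1. fail to reject H0.

n_eff = 10, pos = 6, neg = 4, p = 0.753906, fail to reject H0.


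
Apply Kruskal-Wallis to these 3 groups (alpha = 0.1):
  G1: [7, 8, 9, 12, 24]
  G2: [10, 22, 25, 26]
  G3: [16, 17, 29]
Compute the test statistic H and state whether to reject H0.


Step 1: Combine all N = 12 observations and assign midranks.
sorted (value, group, rank): (7,G1,1), (8,G1,2), (9,G1,3), (10,G2,4), (12,G1,5), (16,G3,6), (17,G3,7), (22,G2,8), (24,G1,9), (25,G2,10), (26,G2,11), (29,G3,12)
Step 2: Sum ranks within each group.
R_1 = 20 (n_1 = 5)
R_2 = 33 (n_2 = 4)
R_3 = 25 (n_3 = 3)
Step 3: H = 12/(N(N+1)) * sum(R_i^2/n_i) - 3(N+1)
     = 12/(12*13) * (20^2/5 + 33^2/4 + 25^2/3) - 3*13
     = 0.076923 * 560.583 - 39
     = 4.121795.
Step 4: No ties, so H is used without correction.
Step 5: Under H0, H ~ chi^2(2); p-value = 0.127340.
Step 6: alpha = 0.1. fail to reject H0.

H = 4.1218, df = 2, p = 0.127340, fail to reject H0.


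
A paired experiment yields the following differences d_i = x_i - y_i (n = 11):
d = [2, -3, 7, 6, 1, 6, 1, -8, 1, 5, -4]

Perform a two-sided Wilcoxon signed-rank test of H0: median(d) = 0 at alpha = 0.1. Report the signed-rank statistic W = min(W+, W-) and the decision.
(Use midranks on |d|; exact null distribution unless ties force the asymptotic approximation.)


Step 1: Drop any zero differences (none here) and take |d_i|.
|d| = [2, 3, 7, 6, 1, 6, 1, 8, 1, 5, 4]
Step 2: Midrank |d_i| (ties get averaged ranks).
ranks: |2|->4, |3|->5, |7|->10, |6|->8.5, |1|->2, |6|->8.5, |1|->2, |8|->11, |1|->2, |5|->7, |4|->6
Step 3: Attach original signs; sum ranks with positive sign and with negative sign.
W+ = 4 + 10 + 8.5 + 2 + 8.5 + 2 + 2 + 7 = 44
W- = 5 + 11 + 6 = 22
(Check: W+ + W- = 66 should equal n(n+1)/2 = 66.)
Step 4: Test statistic W = min(W+, W-) = 22.
Step 5: Ties in |d|, so use the tie-corrected normal approximation.
        E[W] = n(n+1)/4 = 11*12/4 = 33.
        Tie groups: |d|=1 (t=3), |d|=6 (t=2); sum(t^3 - t) = 30.
        Var[W] = n(n+1)(2n+1)/24 - sum(t^3-t)/48 = 3036/24 - 30/48 = 125.875.
        z = (W - E[W]) / sqrt(Var[W]) = (22 - 33) / 11.2194 = -0.9804.
        Two-sided p = 2*Phi(z) = 0.326867.
Step 6: alpha = 0.1. fail to reject H0.

W+ = 44, W- = 22, W = min = 22, p = 0.326867, fail to reject H0.


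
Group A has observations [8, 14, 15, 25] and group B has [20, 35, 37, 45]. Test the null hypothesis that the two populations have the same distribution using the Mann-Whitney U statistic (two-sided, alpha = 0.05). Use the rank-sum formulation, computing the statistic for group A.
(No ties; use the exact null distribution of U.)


Step 1: Combine and sort all 8 observations; assign midranks.
sorted (value, group): (8,X), (14,X), (15,X), (20,Y), (25,X), (35,Y), (37,Y), (45,Y)
ranks: 8->1, 14->2, 15->3, 20->4, 25->5, 35->6, 37->7, 45->8
Step 2: Rank sum for X: R1 = 1 + 2 + 3 + 5 = 11.
Step 3: U_X = R1 - n1(n1+1)/2 = 11 - 4*5/2 = 11 - 10 = 1.
       U_Y = n1*n2 - U_X = 16 - 1 = 15.
Step 4: No ties, so the exact null distribution of U (based on enumerating the C(8,4) = 70 equally likely rank assignments) gives the two-sided p-value.
Step 5: p-value = 0.057143; compare to alpha = 0.05. fail to reject H0.

U_X = 1, p = 0.057143, fail to reject H0 at alpha = 0.05.


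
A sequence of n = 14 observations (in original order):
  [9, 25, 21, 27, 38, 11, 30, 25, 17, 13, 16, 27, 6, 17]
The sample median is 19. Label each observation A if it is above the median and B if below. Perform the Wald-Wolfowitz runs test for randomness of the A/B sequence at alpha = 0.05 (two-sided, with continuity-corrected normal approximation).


Step 1: Compute median = 19; label A = above, B = below.
Labels in order: BAAAABAABBBABB  (n_A = 7, n_B = 7)
Step 2: Count runs R = 7.
Step 3: Under H0 (random ordering), E[R] = 2*n_A*n_B/(n_A+n_B) + 1 = 2*7*7/14 + 1 = 8.0000.
        Var[R] = 2*n_A*n_B*(2*n_A*n_B - n_A - n_B) / ((n_A+n_B)^2 * (n_A+n_B-1)) = 8232/2548 = 3.2308.
        SD[R] = 1.7974.
Step 4: Continuity-corrected z = (R + 0.5 - E[R]) / SD[R] = (7 + 0.5 - 8.0000) / 1.7974 = -0.2782.
Step 5: Two-sided p-value via normal approximation = 2*(1 - Phi(|z|)) = 0.780879.
Step 6: alpha = 0.05. fail to reject H0.

R = 7, z = -0.2782, p = 0.780879, fail to reject H0.


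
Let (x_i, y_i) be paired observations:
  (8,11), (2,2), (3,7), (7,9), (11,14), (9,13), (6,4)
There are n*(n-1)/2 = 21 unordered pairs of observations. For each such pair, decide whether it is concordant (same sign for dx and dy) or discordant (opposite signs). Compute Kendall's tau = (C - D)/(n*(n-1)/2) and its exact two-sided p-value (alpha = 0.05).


Step 1: Enumerate the 21 unordered pairs (i,j) with i<j and classify each by sign(x_j-x_i) * sign(y_j-y_i).
  (1,2):dx=-6,dy=-9->C; (1,3):dx=-5,dy=-4->C; (1,4):dx=-1,dy=-2->C; (1,5):dx=+3,dy=+3->C
  (1,6):dx=+1,dy=+2->C; (1,7):dx=-2,dy=-7->C; (2,3):dx=+1,dy=+5->C; (2,4):dx=+5,dy=+7->C
  (2,5):dx=+9,dy=+12->C; (2,6):dx=+7,dy=+11->C; (2,7):dx=+4,dy=+2->C; (3,4):dx=+4,dy=+2->C
  (3,5):dx=+8,dy=+7->C; (3,6):dx=+6,dy=+6->C; (3,7):dx=+3,dy=-3->D; (4,5):dx=+4,dy=+5->C
  (4,6):dx=+2,dy=+4->C; (4,7):dx=-1,dy=-5->C; (5,6):dx=-2,dy=-1->C; (5,7):dx=-5,dy=-10->C
  (6,7):dx=-3,dy=-9->C
Step 2: C = 20, D = 1, total pairs = 21.
Step 3: tau = (C - D)/(n(n-1)/2) = (20 - 1)/21 = 0.904762.
Step 4: Exact two-sided p-value (enumerate n! = 5040 permutations of y under H0): p = 0.002778.
Step 5: alpha = 0.05. reject H0.

tau_b = 0.9048 (C=20, D=1), p = 0.002778, reject H0.


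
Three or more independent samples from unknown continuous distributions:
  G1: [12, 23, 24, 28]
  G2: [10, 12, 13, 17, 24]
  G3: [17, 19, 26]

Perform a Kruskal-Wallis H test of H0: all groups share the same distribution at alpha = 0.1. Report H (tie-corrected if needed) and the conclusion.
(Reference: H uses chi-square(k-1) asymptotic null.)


Step 1: Combine all N = 12 observations and assign midranks.
sorted (value, group, rank): (10,G2,1), (12,G1,2.5), (12,G2,2.5), (13,G2,4), (17,G2,5.5), (17,G3,5.5), (19,G3,7), (23,G1,8), (24,G1,9.5), (24,G2,9.5), (26,G3,11), (28,G1,12)
Step 2: Sum ranks within each group.
R_1 = 32 (n_1 = 4)
R_2 = 22.5 (n_2 = 5)
R_3 = 23.5 (n_3 = 3)
Step 3: H = 12/(N(N+1)) * sum(R_i^2/n_i) - 3(N+1)
     = 12/(12*13) * (32^2/4 + 22.5^2/5 + 23.5^2/3) - 3*13
     = 0.076923 * 541.333 - 39
     = 2.641026.
Step 4: Ties present; correction factor C = 1 - 18/(12^3 - 12) = 0.989510. Corrected H = 2.641026 / 0.989510 = 2.669022.
Step 5: Under H0, H ~ chi^2(2); p-value = 0.263287.
Step 6: alpha = 0.1. fail to reject H0.

H = 2.6690, df = 2, p = 0.263287, fail to reject H0.


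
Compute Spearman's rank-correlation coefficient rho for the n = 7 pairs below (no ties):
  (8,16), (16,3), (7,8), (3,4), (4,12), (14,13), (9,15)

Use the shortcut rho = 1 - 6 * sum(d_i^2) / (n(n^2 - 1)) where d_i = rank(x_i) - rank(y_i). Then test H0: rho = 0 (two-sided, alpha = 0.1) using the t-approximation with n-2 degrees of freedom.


Step 1: Rank x and y separately (midranks; no ties here).
rank(x): 8->4, 16->7, 7->3, 3->1, 4->2, 14->6, 9->5
rank(y): 16->7, 3->1, 8->3, 4->2, 12->4, 13->5, 15->6
Step 2: d_i = R_x(i) - R_y(i); compute d_i^2.
  (4-7)^2=9, (7-1)^2=36, (3-3)^2=0, (1-2)^2=1, (2-4)^2=4, (6-5)^2=1, (5-6)^2=1
sum(d^2) = 52.
Step 3: rho = 1 - 6*52 / (7*(7^2 - 1)) = 1 - 312/336 = 0.071429.
Step 4: Under H0, t = rho * sqrt((n-2)/(1-rho^2)) = 0.1601 ~ t(5).
Step 5: Two-sided p-value from the t-distribution with 5 df = 0.879048.
Step 6: alpha = 0.1. fail to reject H0.

rho = 0.0714, p = 0.879048, fail to reject H0 at alpha = 0.1.


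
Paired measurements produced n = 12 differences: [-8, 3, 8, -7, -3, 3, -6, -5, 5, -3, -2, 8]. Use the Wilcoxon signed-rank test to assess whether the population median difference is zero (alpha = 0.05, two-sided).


Step 1: Drop any zero differences (none here) and take |d_i|.
|d| = [8, 3, 8, 7, 3, 3, 6, 5, 5, 3, 2, 8]
Step 2: Midrank |d_i| (ties get averaged ranks).
ranks: |8|->11, |3|->3.5, |8|->11, |7|->9, |3|->3.5, |3|->3.5, |6|->8, |5|->6.5, |5|->6.5, |3|->3.5, |2|->1, |8|->11
Step 3: Attach original signs; sum ranks with positive sign and with negative sign.
W+ = 3.5 + 11 + 3.5 + 6.5 + 11 = 35.5
W- = 11 + 9 + 3.5 + 8 + 6.5 + 3.5 + 1 = 42.5
(Check: W+ + W- = 78 should equal n(n+1)/2 = 78.)
Step 4: Test statistic W = min(W+, W-) = 35.5.
Step 5: Ties in |d|, so use the tie-corrected normal approximation.
        E[W] = n(n+1)/4 = 12*13/4 = 39.
        Tie groups: |d|=3 (t=4), |d|=5 (t=2), |d|=8 (t=3); sum(t^3 - t) = 90.
        Var[W] = n(n+1)(2n+1)/24 - sum(t^3-t)/48 = 3900/24 - 90/48 = 160.625.
        z = (W - E[W]) / sqrt(Var[W]) = (35.5 - 39) / 12.6738 = -0.2762.
        Two-sided p = 2*Phi(z) = 0.782425.
Step 6: alpha = 0.05. fail to reject H0.

W+ = 35.5, W- = 42.5, W = min = 35.5, p = 0.782425, fail to reject H0.


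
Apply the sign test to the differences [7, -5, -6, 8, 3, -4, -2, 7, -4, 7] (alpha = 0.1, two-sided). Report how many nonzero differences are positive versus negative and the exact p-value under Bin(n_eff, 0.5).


Step 1: Discard zero differences. Original n = 10; n_eff = number of nonzero differences = 10.
Nonzero differences (with sign): +7, -5, -6, +8, +3, -4, -2, +7, -4, +7
Step 2: Count signs: positive = 5, negative = 5.
Step 3: Under H0: P(positive) = 0.5, so the number of positives S ~ Bin(10, 0.5).
Step 4: Two-sided exact p-value = sum of Bin(10,0.5) probabilities at or below the observed probability = 1.000000.
Step 5: alpha = 0.1. fail to reject H0.

n_eff = 10, pos = 5, neg = 5, p = 1.000000, fail to reject H0.


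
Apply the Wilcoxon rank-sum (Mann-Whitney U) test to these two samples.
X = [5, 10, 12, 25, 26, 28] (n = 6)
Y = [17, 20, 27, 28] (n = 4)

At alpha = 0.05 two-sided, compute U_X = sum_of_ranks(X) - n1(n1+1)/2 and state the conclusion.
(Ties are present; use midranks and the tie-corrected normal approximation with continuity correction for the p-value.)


Step 1: Combine and sort all 10 observations; assign midranks.
sorted (value, group): (5,X), (10,X), (12,X), (17,Y), (20,Y), (25,X), (26,X), (27,Y), (28,X), (28,Y)
ranks: 5->1, 10->2, 12->3, 17->4, 20->5, 25->6, 26->7, 27->8, 28->9.5, 28->9.5
Step 2: Rank sum for X: R1 = 1 + 2 + 3 + 6 + 7 + 9.5 = 28.5.
Step 3: U_X = R1 - n1(n1+1)/2 = 28.5 - 6*7/2 = 28.5 - 21 = 7.5.
       U_Y = n1*n2 - U_X = 24 - 7.5 = 16.5.
Step 4: Ties are present, so use the tie-corrected normal approximation (with continuity correction) for the p-value.
Step 5: p-value = 0.392330; compare to alpha = 0.05. fail to reject H0.

U_X = 7.5, p = 0.392330, fail to reject H0 at alpha = 0.05.


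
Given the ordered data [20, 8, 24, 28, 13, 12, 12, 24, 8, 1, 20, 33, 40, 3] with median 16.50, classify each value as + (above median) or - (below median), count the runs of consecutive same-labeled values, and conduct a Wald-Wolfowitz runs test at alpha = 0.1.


Step 1: Compute median = 16.50; label A = above, B = below.
Labels in order: ABAABBBABBAAAB  (n_A = 7, n_B = 7)
Step 2: Count runs R = 8.
Step 3: Under H0 (random ordering), E[R] = 2*n_A*n_B/(n_A+n_B) + 1 = 2*7*7/14 + 1 = 8.0000.
        Var[R] = 2*n_A*n_B*(2*n_A*n_B - n_A - n_B) / ((n_A+n_B)^2 * (n_A+n_B-1)) = 8232/2548 = 3.2308.
        SD[R] = 1.7974.
Step 4: R = E[R], so z = 0 with no continuity correction.
Step 5: Two-sided p-value via normal approximation = 2*(1 - Phi(|z|)) = 1.000000.
Step 6: alpha = 0.1. fail to reject H0.

R = 8, z = 0.0000, p = 1.000000, fail to reject H0.


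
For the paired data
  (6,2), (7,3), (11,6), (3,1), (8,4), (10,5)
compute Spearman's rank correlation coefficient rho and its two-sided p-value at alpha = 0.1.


Step 1: Rank x and y separately (midranks; no ties here).
rank(x): 6->2, 7->3, 11->6, 3->1, 8->4, 10->5
rank(y): 2->2, 3->3, 6->6, 1->1, 4->4, 5->5
Step 2: d_i = R_x(i) - R_y(i); compute d_i^2.
  (2-2)^2=0, (3-3)^2=0, (6-6)^2=0, (1-1)^2=0, (4-4)^2=0, (5-5)^2=0
sum(d^2) = 0.
Step 3: rho = 1 - 6*0 / (6*(6^2 - 1)) = 1 - 0/210 = 1.000000.
Step 5: Two-sided p-value from the t-distribution with 4 df = 0.000000.
Step 6: alpha = 0.1. reject H0.

rho = 1.0000, p = 0.000000, reject H0 at alpha = 0.1.


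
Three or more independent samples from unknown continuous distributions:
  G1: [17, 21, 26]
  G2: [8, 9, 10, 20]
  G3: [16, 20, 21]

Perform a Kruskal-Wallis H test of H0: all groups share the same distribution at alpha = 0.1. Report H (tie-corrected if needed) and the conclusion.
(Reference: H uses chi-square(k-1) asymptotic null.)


Step 1: Combine all N = 10 observations and assign midranks.
sorted (value, group, rank): (8,G2,1), (9,G2,2), (10,G2,3), (16,G3,4), (17,G1,5), (20,G2,6.5), (20,G3,6.5), (21,G1,8.5), (21,G3,8.5), (26,G1,10)
Step 2: Sum ranks within each group.
R_1 = 23.5 (n_1 = 3)
R_2 = 12.5 (n_2 = 4)
R_3 = 19 (n_3 = 3)
Step 3: H = 12/(N(N+1)) * sum(R_i^2/n_i) - 3(N+1)
     = 12/(10*11) * (23.5^2/3 + 12.5^2/4 + 19^2/3) - 3*11
     = 0.109091 * 343.479 - 33
     = 4.470455.
Step 4: Ties present; correction factor C = 1 - 12/(10^3 - 10) = 0.987879. Corrected H = 4.470455 / 0.987879 = 4.525307.
Step 5: Under H0, H ~ chi^2(2); p-value = 0.104074.
Step 6: alpha = 0.1. fail to reject H0.

H = 4.5253, df = 2, p = 0.104074, fail to reject H0.


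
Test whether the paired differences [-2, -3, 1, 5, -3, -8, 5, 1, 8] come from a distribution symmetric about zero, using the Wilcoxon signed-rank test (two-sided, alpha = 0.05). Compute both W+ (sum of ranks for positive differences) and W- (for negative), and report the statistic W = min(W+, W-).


Step 1: Drop any zero differences (none here) and take |d_i|.
|d| = [2, 3, 1, 5, 3, 8, 5, 1, 8]
Step 2: Midrank |d_i| (ties get averaged ranks).
ranks: |2|->3, |3|->4.5, |1|->1.5, |5|->6.5, |3|->4.5, |8|->8.5, |5|->6.5, |1|->1.5, |8|->8.5
Step 3: Attach original signs; sum ranks with positive sign and with negative sign.
W+ = 1.5 + 6.5 + 6.5 + 1.5 + 8.5 = 24.5
W- = 3 + 4.5 + 4.5 + 8.5 = 20.5
(Check: W+ + W- = 45 should equal n(n+1)/2 = 45.)
Step 4: Test statistic W = min(W+, W-) = 20.5.
Step 5: Ties in |d|, so use the tie-corrected normal approximation.
        E[W] = n(n+1)/4 = 9*10/4 = 22.5.
        Tie groups: |d|=1 (t=2), |d|=3 (t=2), |d|=5 (t=2), |d|=8 (t=2); sum(t^3 - t) = 24.
        Var[W] = n(n+1)(2n+1)/24 - sum(t^3-t)/48 = 1710/24 - 24/48 = 70.75.
        z = (W - E[W]) / sqrt(Var[W]) = (20.5 - 22.5) / 8.4113 = -0.2378.
        Two-sided p = 2*Phi(z) = 0.812055.
Step 6: alpha = 0.05. fail to reject H0.

W+ = 24.5, W- = 20.5, W = min = 20.5, p = 0.812055, fail to reject H0.


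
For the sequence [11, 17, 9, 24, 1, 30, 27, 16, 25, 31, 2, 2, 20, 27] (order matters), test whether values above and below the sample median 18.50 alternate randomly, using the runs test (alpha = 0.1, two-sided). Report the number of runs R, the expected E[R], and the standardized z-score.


Step 1: Compute median = 18.50; label A = above, B = below.
Labels in order: BBBABAABAABBAA  (n_A = 7, n_B = 7)
Step 2: Count runs R = 8.
Step 3: Under H0 (random ordering), E[R] = 2*n_A*n_B/(n_A+n_B) + 1 = 2*7*7/14 + 1 = 8.0000.
        Var[R] = 2*n_A*n_B*(2*n_A*n_B - n_A - n_B) / ((n_A+n_B)^2 * (n_A+n_B-1)) = 8232/2548 = 3.2308.
        SD[R] = 1.7974.
Step 4: R = E[R], so z = 0 with no continuity correction.
Step 5: Two-sided p-value via normal approximation = 2*(1 - Phi(|z|)) = 1.000000.
Step 6: alpha = 0.1. fail to reject H0.

R = 8, z = 0.0000, p = 1.000000, fail to reject H0.


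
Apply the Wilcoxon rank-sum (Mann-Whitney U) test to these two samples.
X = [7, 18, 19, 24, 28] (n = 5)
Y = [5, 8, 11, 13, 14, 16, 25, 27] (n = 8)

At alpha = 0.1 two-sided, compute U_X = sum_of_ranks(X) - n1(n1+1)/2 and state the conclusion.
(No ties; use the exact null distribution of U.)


Step 1: Combine and sort all 13 observations; assign midranks.
sorted (value, group): (5,Y), (7,X), (8,Y), (11,Y), (13,Y), (14,Y), (16,Y), (18,X), (19,X), (24,X), (25,Y), (27,Y), (28,X)
ranks: 5->1, 7->2, 8->3, 11->4, 13->5, 14->6, 16->7, 18->8, 19->9, 24->10, 25->11, 27->12, 28->13
Step 2: Rank sum for X: R1 = 2 + 8 + 9 + 10 + 13 = 42.
Step 3: U_X = R1 - n1(n1+1)/2 = 42 - 5*6/2 = 42 - 15 = 27.
       U_Y = n1*n2 - U_X = 40 - 27 = 13.
Step 4: No ties, so the exact null distribution of U (based on enumerating the C(13,5) = 1287 equally likely rank assignments) gives the two-sided p-value.
Step 5: p-value = 0.354312; compare to alpha = 0.1. fail to reject H0.

U_X = 27, p = 0.354312, fail to reject H0 at alpha = 0.1.


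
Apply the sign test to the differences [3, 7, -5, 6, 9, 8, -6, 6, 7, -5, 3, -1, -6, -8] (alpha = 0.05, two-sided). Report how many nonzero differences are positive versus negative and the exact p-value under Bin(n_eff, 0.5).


Step 1: Discard zero differences. Original n = 14; n_eff = number of nonzero differences = 14.
Nonzero differences (with sign): +3, +7, -5, +6, +9, +8, -6, +6, +7, -5, +3, -1, -6, -8
Step 2: Count signs: positive = 8, negative = 6.
Step 3: Under H0: P(positive) = 0.5, so the number of positives S ~ Bin(14, 0.5).
Step 4: Two-sided exact p-value = sum of Bin(14,0.5) probabilities at or below the observed probability = 0.790527.
Step 5: alpha = 0.05. fail to reject H0.

n_eff = 14, pos = 8, neg = 6, p = 0.790527, fail to reject H0.


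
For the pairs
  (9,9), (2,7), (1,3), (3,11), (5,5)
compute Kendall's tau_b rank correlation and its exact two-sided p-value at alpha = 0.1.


Step 1: Enumerate the 10 unordered pairs (i,j) with i<j and classify each by sign(x_j-x_i) * sign(y_j-y_i).
  (1,2):dx=-7,dy=-2->C; (1,3):dx=-8,dy=-6->C; (1,4):dx=-6,dy=+2->D; (1,5):dx=-4,dy=-4->C
  (2,3):dx=-1,dy=-4->C; (2,4):dx=+1,dy=+4->C; (2,5):dx=+3,dy=-2->D; (3,4):dx=+2,dy=+8->C
  (3,5):dx=+4,dy=+2->C; (4,5):dx=+2,dy=-6->D
Step 2: C = 7, D = 3, total pairs = 10.
Step 3: tau = (C - D)/(n(n-1)/2) = (7 - 3)/10 = 0.400000.
Step 4: Exact two-sided p-value (enumerate n! = 120 permutations of y under H0): p = 0.483333.
Step 5: alpha = 0.1. fail to reject H0.

tau_b = 0.4000 (C=7, D=3), p = 0.483333, fail to reject H0.


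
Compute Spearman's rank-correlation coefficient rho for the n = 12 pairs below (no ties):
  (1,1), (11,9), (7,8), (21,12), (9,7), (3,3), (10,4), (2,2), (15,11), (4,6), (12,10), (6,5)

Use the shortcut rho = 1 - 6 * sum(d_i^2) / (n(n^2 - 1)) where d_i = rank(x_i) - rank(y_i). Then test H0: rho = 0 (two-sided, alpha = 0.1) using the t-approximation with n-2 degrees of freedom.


Step 1: Rank x and y separately (midranks; no ties here).
rank(x): 1->1, 11->9, 7->6, 21->12, 9->7, 3->3, 10->8, 2->2, 15->11, 4->4, 12->10, 6->5
rank(y): 1->1, 9->9, 8->8, 12->12, 7->7, 3->3, 4->4, 2->2, 11->11, 6->6, 10->10, 5->5
Step 2: d_i = R_x(i) - R_y(i); compute d_i^2.
  (1-1)^2=0, (9-9)^2=0, (6-8)^2=4, (12-12)^2=0, (7-7)^2=0, (3-3)^2=0, (8-4)^2=16, (2-2)^2=0, (11-11)^2=0, (4-6)^2=4, (10-10)^2=0, (5-5)^2=0
sum(d^2) = 24.
Step 3: rho = 1 - 6*24 / (12*(12^2 - 1)) = 1 - 144/1716 = 0.916084.
Step 4: Under H0, t = rho * sqrt((n-2)/(1-rho^2)) = 7.2245 ~ t(10).
Step 5: Two-sided p-value from the t-distribution with 10 df = 0.000028.
Step 6: alpha = 0.1. reject H0.

rho = 0.9161, p = 0.000028, reject H0 at alpha = 0.1.


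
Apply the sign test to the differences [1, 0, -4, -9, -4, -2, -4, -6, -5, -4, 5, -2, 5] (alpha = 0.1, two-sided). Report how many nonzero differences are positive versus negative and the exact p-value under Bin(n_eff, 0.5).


Step 1: Discard zero differences. Original n = 13; n_eff = number of nonzero differences = 12.
Nonzero differences (with sign): +1, -4, -9, -4, -2, -4, -6, -5, -4, +5, -2, +5
Step 2: Count signs: positive = 3, negative = 9.
Step 3: Under H0: P(positive) = 0.5, so the number of positives S ~ Bin(12, 0.5).
Step 4: Two-sided exact p-value = sum of Bin(12,0.5) probabilities at or below the observed probability = 0.145996.
Step 5: alpha = 0.1. fail to reject H0.

n_eff = 12, pos = 3, neg = 9, p = 0.145996, fail to reject H0.


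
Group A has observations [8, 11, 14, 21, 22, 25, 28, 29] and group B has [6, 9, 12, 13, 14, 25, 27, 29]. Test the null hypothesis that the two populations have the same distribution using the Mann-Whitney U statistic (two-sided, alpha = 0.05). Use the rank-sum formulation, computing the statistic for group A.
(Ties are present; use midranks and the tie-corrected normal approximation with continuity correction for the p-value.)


Step 1: Combine and sort all 16 observations; assign midranks.
sorted (value, group): (6,Y), (8,X), (9,Y), (11,X), (12,Y), (13,Y), (14,X), (14,Y), (21,X), (22,X), (25,X), (25,Y), (27,Y), (28,X), (29,X), (29,Y)
ranks: 6->1, 8->2, 9->3, 11->4, 12->5, 13->6, 14->7.5, 14->7.5, 21->9, 22->10, 25->11.5, 25->11.5, 27->13, 28->14, 29->15.5, 29->15.5
Step 2: Rank sum for X: R1 = 2 + 4 + 7.5 + 9 + 10 + 11.5 + 14 + 15.5 = 73.5.
Step 3: U_X = R1 - n1(n1+1)/2 = 73.5 - 8*9/2 = 73.5 - 36 = 37.5.
       U_Y = n1*n2 - U_X = 64 - 37.5 = 26.5.
Step 4: Ties are present, so use the tie-corrected normal approximation (with continuity correction) for the p-value.
Step 5: p-value = 0.598703; compare to alpha = 0.05. fail to reject H0.

U_X = 37.5, p = 0.598703, fail to reject H0 at alpha = 0.05.


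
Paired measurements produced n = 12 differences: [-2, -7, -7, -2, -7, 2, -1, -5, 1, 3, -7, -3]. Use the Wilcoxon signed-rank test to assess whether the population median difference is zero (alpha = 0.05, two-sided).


Step 1: Drop any zero differences (none here) and take |d_i|.
|d| = [2, 7, 7, 2, 7, 2, 1, 5, 1, 3, 7, 3]
Step 2: Midrank |d_i| (ties get averaged ranks).
ranks: |2|->4, |7|->10.5, |7|->10.5, |2|->4, |7|->10.5, |2|->4, |1|->1.5, |5|->8, |1|->1.5, |3|->6.5, |7|->10.5, |3|->6.5
Step 3: Attach original signs; sum ranks with positive sign and with negative sign.
W+ = 4 + 1.5 + 6.5 = 12
W- = 4 + 10.5 + 10.5 + 4 + 10.5 + 1.5 + 8 + 10.5 + 6.5 = 66
(Check: W+ + W- = 78 should equal n(n+1)/2 = 78.)
Step 4: Test statistic W = min(W+, W-) = 12.
Step 5: Ties in |d|, so use the tie-corrected normal approximation.
        E[W] = n(n+1)/4 = 12*13/4 = 39.
        Tie groups: |d|=1 (t=2), |d|=2 (t=3), |d|=3 (t=2), |d|=7 (t=4); sum(t^3 - t) = 96.
        Var[W] = n(n+1)(2n+1)/24 - sum(t^3-t)/48 = 3900/24 - 96/48 = 160.5.
        z = (W - E[W]) / sqrt(Var[W]) = (12 - 39) / 12.6689 = -2.1312.
        Two-sided p = 2*Phi(z) = 0.033072.
Step 6: alpha = 0.05. reject H0.

W+ = 12, W- = 66, W = min = 12, p = 0.033072, reject H0.


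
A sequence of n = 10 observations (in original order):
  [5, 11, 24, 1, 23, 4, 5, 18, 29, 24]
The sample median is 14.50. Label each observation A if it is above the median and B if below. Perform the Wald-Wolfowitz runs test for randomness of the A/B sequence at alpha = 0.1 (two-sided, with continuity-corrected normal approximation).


Step 1: Compute median = 14.50; label A = above, B = below.
Labels in order: BBABABBAAA  (n_A = 5, n_B = 5)
Step 2: Count runs R = 6.
Step 3: Under H0 (random ordering), E[R] = 2*n_A*n_B/(n_A+n_B) + 1 = 2*5*5/10 + 1 = 6.0000.
        Var[R] = 2*n_A*n_B*(2*n_A*n_B - n_A - n_B) / ((n_A+n_B)^2 * (n_A+n_B-1)) = 2000/900 = 2.2222.
        SD[R] = 1.4907.
Step 4: R = E[R], so z = 0 with no continuity correction.
Step 5: Two-sided p-value via normal approximation = 2*(1 - Phi(|z|)) = 1.000000.
Step 6: alpha = 0.1. fail to reject H0.

R = 6, z = 0.0000, p = 1.000000, fail to reject H0.


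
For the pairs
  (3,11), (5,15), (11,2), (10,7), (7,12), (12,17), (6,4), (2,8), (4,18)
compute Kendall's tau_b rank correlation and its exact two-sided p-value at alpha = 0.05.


Step 1: Enumerate the 36 unordered pairs (i,j) with i<j and classify each by sign(x_j-x_i) * sign(y_j-y_i).
  (1,2):dx=+2,dy=+4->C; (1,3):dx=+8,dy=-9->D; (1,4):dx=+7,dy=-4->D; (1,5):dx=+4,dy=+1->C
  (1,6):dx=+9,dy=+6->C; (1,7):dx=+3,dy=-7->D; (1,8):dx=-1,dy=-3->C; (1,9):dx=+1,dy=+7->C
  (2,3):dx=+6,dy=-13->D; (2,4):dx=+5,dy=-8->D; (2,5):dx=+2,dy=-3->D; (2,6):dx=+7,dy=+2->C
  (2,7):dx=+1,dy=-11->D; (2,8):dx=-3,dy=-7->C; (2,9):dx=-1,dy=+3->D; (3,4):dx=-1,dy=+5->D
  (3,5):dx=-4,dy=+10->D; (3,6):dx=+1,dy=+15->C; (3,7):dx=-5,dy=+2->D; (3,8):dx=-9,dy=+6->D
  (3,9):dx=-7,dy=+16->D; (4,5):dx=-3,dy=+5->D; (4,6):dx=+2,dy=+10->C; (4,7):dx=-4,dy=-3->C
  (4,8):dx=-8,dy=+1->D; (4,9):dx=-6,dy=+11->D; (5,6):dx=+5,dy=+5->C; (5,7):dx=-1,dy=-8->C
  (5,8):dx=-5,dy=-4->C; (5,9):dx=-3,dy=+6->D; (6,7):dx=-6,dy=-13->C; (6,8):dx=-10,dy=-9->C
  (6,9):dx=-8,dy=+1->D; (7,8):dx=-4,dy=+4->D; (7,9):dx=-2,dy=+14->D; (8,9):dx=+2,dy=+10->C
Step 2: C = 16, D = 20, total pairs = 36.
Step 3: tau = (C - D)/(n(n-1)/2) = (16 - 20)/36 = -0.111111.
Step 4: Exact two-sided p-value (enumerate n! = 362880 permutations of y under H0): p = 0.761414.
Step 5: alpha = 0.05. fail to reject H0.

tau_b = -0.1111 (C=16, D=20), p = 0.761414, fail to reject H0.


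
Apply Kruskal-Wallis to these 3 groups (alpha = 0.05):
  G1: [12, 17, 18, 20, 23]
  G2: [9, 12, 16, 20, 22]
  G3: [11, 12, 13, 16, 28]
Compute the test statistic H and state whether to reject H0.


Step 1: Combine all N = 15 observations and assign midranks.
sorted (value, group, rank): (9,G2,1), (11,G3,2), (12,G1,4), (12,G2,4), (12,G3,4), (13,G3,6), (16,G2,7.5), (16,G3,7.5), (17,G1,9), (18,G1,10), (20,G1,11.5), (20,G2,11.5), (22,G2,13), (23,G1,14), (28,G3,15)
Step 2: Sum ranks within each group.
R_1 = 48.5 (n_1 = 5)
R_2 = 37 (n_2 = 5)
R_3 = 34.5 (n_3 = 5)
Step 3: H = 12/(N(N+1)) * sum(R_i^2/n_i) - 3(N+1)
     = 12/(15*16) * (48.5^2/5 + 37^2/5 + 34.5^2/5) - 3*16
     = 0.050000 * 982.3 - 48
     = 1.115000.
Step 4: Ties present; correction factor C = 1 - 36/(15^3 - 15) = 0.989286. Corrected H = 1.115000 / 0.989286 = 1.127076.
Step 5: Under H0, H ~ chi^2(2); p-value = 0.569192.
Step 6: alpha = 0.05. fail to reject H0.

H = 1.1271, df = 2, p = 0.569192, fail to reject H0.


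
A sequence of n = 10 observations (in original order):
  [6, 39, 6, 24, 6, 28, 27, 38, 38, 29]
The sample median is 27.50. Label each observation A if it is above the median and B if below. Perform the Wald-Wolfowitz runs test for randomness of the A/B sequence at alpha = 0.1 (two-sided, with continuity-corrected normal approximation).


Step 1: Compute median = 27.50; label A = above, B = below.
Labels in order: BABBBABAAA  (n_A = 5, n_B = 5)
Step 2: Count runs R = 6.
Step 3: Under H0 (random ordering), E[R] = 2*n_A*n_B/(n_A+n_B) + 1 = 2*5*5/10 + 1 = 6.0000.
        Var[R] = 2*n_A*n_B*(2*n_A*n_B - n_A - n_B) / ((n_A+n_B)^2 * (n_A+n_B-1)) = 2000/900 = 2.2222.
        SD[R] = 1.4907.
Step 4: R = E[R], so z = 0 with no continuity correction.
Step 5: Two-sided p-value via normal approximation = 2*(1 - Phi(|z|)) = 1.000000.
Step 6: alpha = 0.1. fail to reject H0.

R = 6, z = 0.0000, p = 1.000000, fail to reject H0.


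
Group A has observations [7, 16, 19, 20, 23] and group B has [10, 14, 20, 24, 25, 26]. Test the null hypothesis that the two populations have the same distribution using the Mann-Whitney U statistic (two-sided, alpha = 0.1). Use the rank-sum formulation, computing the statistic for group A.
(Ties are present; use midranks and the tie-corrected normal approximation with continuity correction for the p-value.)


Step 1: Combine and sort all 11 observations; assign midranks.
sorted (value, group): (7,X), (10,Y), (14,Y), (16,X), (19,X), (20,X), (20,Y), (23,X), (24,Y), (25,Y), (26,Y)
ranks: 7->1, 10->2, 14->3, 16->4, 19->5, 20->6.5, 20->6.5, 23->8, 24->9, 25->10, 26->11
Step 2: Rank sum for X: R1 = 1 + 4 + 5 + 6.5 + 8 = 24.5.
Step 3: U_X = R1 - n1(n1+1)/2 = 24.5 - 5*6/2 = 24.5 - 15 = 9.5.
       U_Y = n1*n2 - U_X = 30 - 9.5 = 20.5.
Step 4: Ties are present, so use the tie-corrected normal approximation (with continuity correction) for the p-value.
Step 5: p-value = 0.360216; compare to alpha = 0.1. fail to reject H0.

U_X = 9.5, p = 0.360216, fail to reject H0 at alpha = 0.1.


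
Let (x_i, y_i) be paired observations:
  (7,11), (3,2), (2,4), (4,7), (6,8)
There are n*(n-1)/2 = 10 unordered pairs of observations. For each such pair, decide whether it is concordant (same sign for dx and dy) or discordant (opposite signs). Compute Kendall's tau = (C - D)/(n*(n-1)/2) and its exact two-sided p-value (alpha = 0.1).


Step 1: Enumerate the 10 unordered pairs (i,j) with i<j and classify each by sign(x_j-x_i) * sign(y_j-y_i).
  (1,2):dx=-4,dy=-9->C; (1,3):dx=-5,dy=-7->C; (1,4):dx=-3,dy=-4->C; (1,5):dx=-1,dy=-3->C
  (2,3):dx=-1,dy=+2->D; (2,4):dx=+1,dy=+5->C; (2,5):dx=+3,dy=+6->C; (3,4):dx=+2,dy=+3->C
  (3,5):dx=+4,dy=+4->C; (4,5):dx=+2,dy=+1->C
Step 2: C = 9, D = 1, total pairs = 10.
Step 3: tau = (C - D)/(n(n-1)/2) = (9 - 1)/10 = 0.800000.
Step 4: Exact two-sided p-value (enumerate n! = 120 permutations of y under H0): p = 0.083333.
Step 5: alpha = 0.1. reject H0.

tau_b = 0.8000 (C=9, D=1), p = 0.083333, reject H0.


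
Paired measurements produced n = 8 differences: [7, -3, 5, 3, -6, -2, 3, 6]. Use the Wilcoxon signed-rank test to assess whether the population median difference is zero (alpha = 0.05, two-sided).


Step 1: Drop any zero differences (none here) and take |d_i|.
|d| = [7, 3, 5, 3, 6, 2, 3, 6]
Step 2: Midrank |d_i| (ties get averaged ranks).
ranks: |7|->8, |3|->3, |5|->5, |3|->3, |6|->6.5, |2|->1, |3|->3, |6|->6.5
Step 3: Attach original signs; sum ranks with positive sign and with negative sign.
W+ = 8 + 5 + 3 + 3 + 6.5 = 25.5
W- = 3 + 6.5 + 1 = 10.5
(Check: W+ + W- = 36 should equal n(n+1)/2 = 36.)
Step 4: Test statistic W = min(W+, W-) = 10.5.
Step 5: Ties in |d|, so use the tie-corrected normal approximation.
        E[W] = n(n+1)/4 = 8*9/4 = 18.
        Tie groups: |d|=3 (t=3), |d|=6 (t=2); sum(t^3 - t) = 30.
        Var[W] = n(n+1)(2n+1)/24 - sum(t^3-t)/48 = 1224/24 - 30/48 = 50.375.
        z = (W - E[W]) / sqrt(Var[W]) = (10.5 - 18) / 7.0975 = -1.0567.
        Two-sided p = 2*Phi(z) = 0.290646.
Step 6: alpha = 0.05. fail to reject H0.

W+ = 25.5, W- = 10.5, W = min = 10.5, p = 0.290646, fail to reject H0.


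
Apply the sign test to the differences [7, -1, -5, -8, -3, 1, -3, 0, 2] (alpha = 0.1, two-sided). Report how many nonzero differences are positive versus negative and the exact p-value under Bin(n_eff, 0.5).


Step 1: Discard zero differences. Original n = 9; n_eff = number of nonzero differences = 8.
Nonzero differences (with sign): +7, -1, -5, -8, -3, +1, -3, +2
Step 2: Count signs: positive = 3, negative = 5.
Step 3: Under H0: P(positive) = 0.5, so the number of positives S ~ Bin(8, 0.5).
Step 4: Two-sided exact p-value = sum of Bin(8,0.5) probabilities at or below the observed probability = 0.726562.
Step 5: alpha = 0.1. fail to reject H0.

n_eff = 8, pos = 3, neg = 5, p = 0.726562, fail to reject H0.


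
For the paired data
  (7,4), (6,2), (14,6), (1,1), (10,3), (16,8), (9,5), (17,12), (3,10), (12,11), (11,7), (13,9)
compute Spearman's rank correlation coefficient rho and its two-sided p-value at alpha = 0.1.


Step 1: Rank x and y separately (midranks; no ties here).
rank(x): 7->4, 6->3, 14->10, 1->1, 10->6, 16->11, 9->5, 17->12, 3->2, 12->8, 11->7, 13->9
rank(y): 4->4, 2->2, 6->6, 1->1, 3->3, 8->8, 5->5, 12->12, 10->10, 11->11, 7->7, 9->9
Step 2: d_i = R_x(i) - R_y(i); compute d_i^2.
  (4-4)^2=0, (3-2)^2=1, (10-6)^2=16, (1-1)^2=0, (6-3)^2=9, (11-8)^2=9, (5-5)^2=0, (12-12)^2=0, (2-10)^2=64, (8-11)^2=9, (7-7)^2=0, (9-9)^2=0
sum(d^2) = 108.
Step 3: rho = 1 - 6*108 / (12*(12^2 - 1)) = 1 - 648/1716 = 0.622378.
Step 4: Under H0, t = rho * sqrt((n-2)/(1-rho^2)) = 2.5145 ~ t(10).
Step 5: Two-sided p-value from the t-distribution with 10 df = 0.030676.
Step 6: alpha = 0.1. reject H0.

rho = 0.6224, p = 0.030676, reject H0 at alpha = 0.1.


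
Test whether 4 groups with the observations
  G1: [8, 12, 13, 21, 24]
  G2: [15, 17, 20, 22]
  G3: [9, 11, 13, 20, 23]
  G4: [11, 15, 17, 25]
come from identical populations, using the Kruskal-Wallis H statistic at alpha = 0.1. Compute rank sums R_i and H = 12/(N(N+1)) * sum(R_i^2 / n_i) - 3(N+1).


Step 1: Combine all N = 18 observations and assign midranks.
sorted (value, group, rank): (8,G1,1), (9,G3,2), (11,G3,3.5), (11,G4,3.5), (12,G1,5), (13,G1,6.5), (13,G3,6.5), (15,G2,8.5), (15,G4,8.5), (17,G2,10.5), (17,G4,10.5), (20,G2,12.5), (20,G3,12.5), (21,G1,14), (22,G2,15), (23,G3,16), (24,G1,17), (25,G4,18)
Step 2: Sum ranks within each group.
R_1 = 43.5 (n_1 = 5)
R_2 = 46.5 (n_2 = 4)
R_3 = 40.5 (n_3 = 5)
R_4 = 40.5 (n_4 = 4)
Step 3: H = 12/(N(N+1)) * sum(R_i^2/n_i) - 3(N+1)
     = 12/(18*19) * (43.5^2/5 + 46.5^2/4 + 40.5^2/5 + 40.5^2/4) - 3*19
     = 0.035088 * 1657.12 - 57
     = 1.144737.
Step 4: Ties present; correction factor C = 1 - 30/(18^3 - 18) = 0.994840. Corrected H = 1.144737 / 0.994840 = 1.150674.
Step 5: Under H0, H ~ chi^2(3); p-value = 0.764857.
Step 6: alpha = 0.1. fail to reject H0.

H = 1.1507, df = 3, p = 0.764857, fail to reject H0.


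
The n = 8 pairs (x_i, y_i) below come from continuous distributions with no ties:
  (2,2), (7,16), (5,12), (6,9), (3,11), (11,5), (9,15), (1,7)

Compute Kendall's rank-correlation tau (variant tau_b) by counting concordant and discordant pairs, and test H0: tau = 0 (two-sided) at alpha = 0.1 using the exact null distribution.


Step 1: Enumerate the 28 unordered pairs (i,j) with i<j and classify each by sign(x_j-x_i) * sign(y_j-y_i).
  (1,2):dx=+5,dy=+14->C; (1,3):dx=+3,dy=+10->C; (1,4):dx=+4,dy=+7->C; (1,5):dx=+1,dy=+9->C
  (1,6):dx=+9,dy=+3->C; (1,7):dx=+7,dy=+13->C; (1,8):dx=-1,dy=+5->D; (2,3):dx=-2,dy=-4->C
  (2,4):dx=-1,dy=-7->C; (2,5):dx=-4,dy=-5->C; (2,6):dx=+4,dy=-11->D; (2,7):dx=+2,dy=-1->D
  (2,8):dx=-6,dy=-9->C; (3,4):dx=+1,dy=-3->D; (3,5):dx=-2,dy=-1->C; (3,6):dx=+6,dy=-7->D
  (3,7):dx=+4,dy=+3->C; (3,8):dx=-4,dy=-5->C; (4,5):dx=-3,dy=+2->D; (4,6):dx=+5,dy=-4->D
  (4,7):dx=+3,dy=+6->C; (4,8):dx=-5,dy=-2->C; (5,6):dx=+8,dy=-6->D; (5,7):dx=+6,dy=+4->C
  (5,8):dx=-2,dy=-4->C; (6,7):dx=-2,dy=+10->D; (6,8):dx=-10,dy=+2->D; (7,8):dx=-8,dy=-8->C
Step 2: C = 18, D = 10, total pairs = 28.
Step 3: tau = (C - D)/(n(n-1)/2) = (18 - 10)/28 = 0.285714.
Step 4: Exact two-sided p-value (enumerate n! = 40320 permutations of y under H0): p = 0.398760.
Step 5: alpha = 0.1. fail to reject H0.

tau_b = 0.2857 (C=18, D=10), p = 0.398760, fail to reject H0.


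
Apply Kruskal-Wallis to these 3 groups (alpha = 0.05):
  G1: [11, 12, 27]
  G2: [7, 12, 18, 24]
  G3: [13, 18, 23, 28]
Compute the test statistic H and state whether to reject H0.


Step 1: Combine all N = 11 observations and assign midranks.
sorted (value, group, rank): (7,G2,1), (11,G1,2), (12,G1,3.5), (12,G2,3.5), (13,G3,5), (18,G2,6.5), (18,G3,6.5), (23,G3,8), (24,G2,9), (27,G1,10), (28,G3,11)
Step 2: Sum ranks within each group.
R_1 = 15.5 (n_1 = 3)
R_2 = 20 (n_2 = 4)
R_3 = 30.5 (n_3 = 4)
Step 3: H = 12/(N(N+1)) * sum(R_i^2/n_i) - 3(N+1)
     = 12/(11*12) * (15.5^2/3 + 20^2/4 + 30.5^2/4) - 3*12
     = 0.090909 * 412.646 - 36
     = 1.513258.
Step 4: Ties present; correction factor C = 1 - 12/(11^3 - 11) = 0.990909. Corrected H = 1.513258 / 0.990909 = 1.527141.
Step 5: Under H0, H ~ chi^2(2); p-value = 0.466000.
Step 6: alpha = 0.05. fail to reject H0.

H = 1.5271, df = 2, p = 0.466000, fail to reject H0.


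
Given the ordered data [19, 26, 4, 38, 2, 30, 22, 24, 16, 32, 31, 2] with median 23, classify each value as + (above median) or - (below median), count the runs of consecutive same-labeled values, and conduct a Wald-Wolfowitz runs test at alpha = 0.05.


Step 1: Compute median = 23; label A = above, B = below.
Labels in order: BABABABABAAB  (n_A = 6, n_B = 6)
Step 2: Count runs R = 11.
Step 3: Under H0 (random ordering), E[R] = 2*n_A*n_B/(n_A+n_B) + 1 = 2*6*6/12 + 1 = 7.0000.
        Var[R] = 2*n_A*n_B*(2*n_A*n_B - n_A - n_B) / ((n_A+n_B)^2 * (n_A+n_B-1)) = 4320/1584 = 2.7273.
        SD[R] = 1.6514.
Step 4: Continuity-corrected z = (R - 0.5 - E[R]) / SD[R] = (11 - 0.5 - 7.0000) / 1.6514 = 2.1194.
Step 5: Two-sided p-value via normal approximation = 2*(1 - Phi(|z|)) = 0.034060.
Step 6: alpha = 0.05. reject H0.

R = 11, z = 2.1194, p = 0.034060, reject H0.


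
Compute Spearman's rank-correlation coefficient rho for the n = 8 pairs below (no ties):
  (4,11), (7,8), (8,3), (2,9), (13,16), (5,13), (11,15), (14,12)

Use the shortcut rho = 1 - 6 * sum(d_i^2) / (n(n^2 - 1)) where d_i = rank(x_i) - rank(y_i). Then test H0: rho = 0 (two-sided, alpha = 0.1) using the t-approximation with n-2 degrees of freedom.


Step 1: Rank x and y separately (midranks; no ties here).
rank(x): 4->2, 7->4, 8->5, 2->1, 13->7, 5->3, 11->6, 14->8
rank(y): 11->4, 8->2, 3->1, 9->3, 16->8, 13->6, 15->7, 12->5
Step 2: d_i = R_x(i) - R_y(i); compute d_i^2.
  (2-4)^2=4, (4-2)^2=4, (5-1)^2=16, (1-3)^2=4, (7-8)^2=1, (3-6)^2=9, (6-7)^2=1, (8-5)^2=9
sum(d^2) = 48.
Step 3: rho = 1 - 6*48 / (8*(8^2 - 1)) = 1 - 288/504 = 0.428571.
Step 4: Under H0, t = rho * sqrt((n-2)/(1-rho^2)) = 1.1619 ~ t(6).
Step 5: Two-sided p-value from the t-distribution with 6 df = 0.289403.
Step 6: alpha = 0.1. fail to reject H0.

rho = 0.4286, p = 0.289403, fail to reject H0 at alpha = 0.1.


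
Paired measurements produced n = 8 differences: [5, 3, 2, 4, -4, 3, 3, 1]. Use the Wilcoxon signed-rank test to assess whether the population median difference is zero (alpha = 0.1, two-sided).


Step 1: Drop any zero differences (none here) and take |d_i|.
|d| = [5, 3, 2, 4, 4, 3, 3, 1]
Step 2: Midrank |d_i| (ties get averaged ranks).
ranks: |5|->8, |3|->4, |2|->2, |4|->6.5, |4|->6.5, |3|->4, |3|->4, |1|->1
Step 3: Attach original signs; sum ranks with positive sign and with negative sign.
W+ = 8 + 4 + 2 + 6.5 + 4 + 4 + 1 = 29.5
W- = 6.5 = 6.5
(Check: W+ + W- = 36 should equal n(n+1)/2 = 36.)
Step 4: Test statistic W = min(W+, W-) = 6.5.
Step 5: Ties in |d|, so use the tie-corrected normal approximation.
        E[W] = n(n+1)/4 = 8*9/4 = 18.
        Tie groups: |d|=3 (t=3), |d|=4 (t=2); sum(t^3 - t) = 30.
        Var[W] = n(n+1)(2n+1)/24 - sum(t^3-t)/48 = 1224/24 - 30/48 = 50.375.
        z = (W - E[W]) / sqrt(Var[W]) = (6.5 - 18) / 7.0975 = -1.6203.
        Two-sided p = 2*Phi(z) = 0.105172.
Step 6: alpha = 0.1. fail to reject H0.

W+ = 29.5, W- = 6.5, W = min = 6.5, p = 0.105172, fail to reject H0.
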